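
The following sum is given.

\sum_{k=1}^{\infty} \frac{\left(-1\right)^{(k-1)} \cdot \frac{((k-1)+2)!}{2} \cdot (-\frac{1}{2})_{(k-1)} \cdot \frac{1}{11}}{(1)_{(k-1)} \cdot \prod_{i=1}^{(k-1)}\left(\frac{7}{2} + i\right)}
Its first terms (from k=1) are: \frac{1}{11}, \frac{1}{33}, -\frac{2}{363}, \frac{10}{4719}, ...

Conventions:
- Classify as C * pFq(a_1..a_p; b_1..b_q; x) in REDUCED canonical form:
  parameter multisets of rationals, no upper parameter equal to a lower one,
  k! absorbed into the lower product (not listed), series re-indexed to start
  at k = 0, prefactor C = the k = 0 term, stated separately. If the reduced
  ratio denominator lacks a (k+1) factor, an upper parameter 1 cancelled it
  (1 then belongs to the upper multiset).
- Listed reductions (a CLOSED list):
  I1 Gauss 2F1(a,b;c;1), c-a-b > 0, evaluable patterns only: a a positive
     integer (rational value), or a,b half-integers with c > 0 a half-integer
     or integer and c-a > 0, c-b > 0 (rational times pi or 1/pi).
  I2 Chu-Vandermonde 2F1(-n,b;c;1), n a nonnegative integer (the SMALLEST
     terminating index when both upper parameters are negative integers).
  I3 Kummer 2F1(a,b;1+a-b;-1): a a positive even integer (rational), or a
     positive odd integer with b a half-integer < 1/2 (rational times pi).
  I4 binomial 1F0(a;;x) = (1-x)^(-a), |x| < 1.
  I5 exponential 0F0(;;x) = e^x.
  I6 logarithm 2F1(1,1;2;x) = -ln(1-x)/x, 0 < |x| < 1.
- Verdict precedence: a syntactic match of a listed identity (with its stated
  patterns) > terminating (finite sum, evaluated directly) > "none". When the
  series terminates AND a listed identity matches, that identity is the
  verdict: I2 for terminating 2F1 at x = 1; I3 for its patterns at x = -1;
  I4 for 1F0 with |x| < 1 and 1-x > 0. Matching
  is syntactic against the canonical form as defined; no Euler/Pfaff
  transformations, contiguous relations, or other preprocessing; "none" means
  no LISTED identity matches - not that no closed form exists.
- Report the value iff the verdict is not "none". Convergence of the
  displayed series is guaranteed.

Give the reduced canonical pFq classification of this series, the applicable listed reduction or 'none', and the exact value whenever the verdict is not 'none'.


First insight: with t_0 = \frac{1}{11}, the lower running product (prefactor 1/11) is a rising factorial.
Consecutive-term ratio: r(k) = -1 * (k-\frac{1}{2}) (k+3) / [(k+\frac{9}{2}) (k+1)] - rational; roots negated = parameters, x = -1, C = \frac{1}{11}.

x = -1 here; the reduced form reads 2F1, upper {-\frac{1}{2}, 3}, lower {\frac{9}{2}}, C = \frac{1}{11}. Verdict (x = -1): Kummer (I3) applies (x = -1; c = \frac{9}{2} equals 1+a-b for upper {-\frac{1}{2}, 3}: listed pattern). Sum: \frac{105}{2816} \cdot \pi.


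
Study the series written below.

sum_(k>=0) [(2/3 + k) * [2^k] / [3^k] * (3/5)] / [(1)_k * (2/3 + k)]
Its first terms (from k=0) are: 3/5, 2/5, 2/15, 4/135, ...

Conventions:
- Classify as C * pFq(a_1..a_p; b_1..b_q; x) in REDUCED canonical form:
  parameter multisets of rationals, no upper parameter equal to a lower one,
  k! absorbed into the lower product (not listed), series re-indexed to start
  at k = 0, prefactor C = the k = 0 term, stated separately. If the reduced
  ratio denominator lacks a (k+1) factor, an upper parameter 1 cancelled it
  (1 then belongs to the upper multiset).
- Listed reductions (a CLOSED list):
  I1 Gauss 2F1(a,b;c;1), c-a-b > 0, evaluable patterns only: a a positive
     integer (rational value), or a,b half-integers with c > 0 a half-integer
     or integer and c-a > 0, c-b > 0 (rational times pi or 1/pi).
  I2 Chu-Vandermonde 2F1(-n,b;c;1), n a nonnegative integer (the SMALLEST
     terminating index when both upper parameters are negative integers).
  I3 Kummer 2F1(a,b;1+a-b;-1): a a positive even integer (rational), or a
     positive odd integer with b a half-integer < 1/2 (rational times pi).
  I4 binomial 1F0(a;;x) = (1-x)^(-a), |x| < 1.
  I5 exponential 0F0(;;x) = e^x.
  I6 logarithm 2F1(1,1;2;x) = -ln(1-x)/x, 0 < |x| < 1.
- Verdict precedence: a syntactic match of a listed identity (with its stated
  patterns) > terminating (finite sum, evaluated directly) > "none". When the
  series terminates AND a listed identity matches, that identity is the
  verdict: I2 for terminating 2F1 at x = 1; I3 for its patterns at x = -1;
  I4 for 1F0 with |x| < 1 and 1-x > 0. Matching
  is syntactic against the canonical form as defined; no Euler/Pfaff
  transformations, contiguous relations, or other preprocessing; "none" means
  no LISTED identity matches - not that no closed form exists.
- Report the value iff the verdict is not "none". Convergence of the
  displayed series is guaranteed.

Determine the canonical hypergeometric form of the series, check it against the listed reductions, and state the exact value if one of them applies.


Classification (C = 3/5): 0F0 with upper {-}, lower {-}, argument x = 2/3. Verdict: this is exponential (I5) (the 0F0 exponential series at x = 2/3). Hence: (3/5) * e^(2/3).

First insight: with t_0 = 3/5, (1)_k (C = 3/5) is k! itself.
Consecutive-term ratio: r(k) = (2/3) * 1 / [(k+1)] - rational in k, leading ratio (2/3); with t_0 = 3/5, classification follows.


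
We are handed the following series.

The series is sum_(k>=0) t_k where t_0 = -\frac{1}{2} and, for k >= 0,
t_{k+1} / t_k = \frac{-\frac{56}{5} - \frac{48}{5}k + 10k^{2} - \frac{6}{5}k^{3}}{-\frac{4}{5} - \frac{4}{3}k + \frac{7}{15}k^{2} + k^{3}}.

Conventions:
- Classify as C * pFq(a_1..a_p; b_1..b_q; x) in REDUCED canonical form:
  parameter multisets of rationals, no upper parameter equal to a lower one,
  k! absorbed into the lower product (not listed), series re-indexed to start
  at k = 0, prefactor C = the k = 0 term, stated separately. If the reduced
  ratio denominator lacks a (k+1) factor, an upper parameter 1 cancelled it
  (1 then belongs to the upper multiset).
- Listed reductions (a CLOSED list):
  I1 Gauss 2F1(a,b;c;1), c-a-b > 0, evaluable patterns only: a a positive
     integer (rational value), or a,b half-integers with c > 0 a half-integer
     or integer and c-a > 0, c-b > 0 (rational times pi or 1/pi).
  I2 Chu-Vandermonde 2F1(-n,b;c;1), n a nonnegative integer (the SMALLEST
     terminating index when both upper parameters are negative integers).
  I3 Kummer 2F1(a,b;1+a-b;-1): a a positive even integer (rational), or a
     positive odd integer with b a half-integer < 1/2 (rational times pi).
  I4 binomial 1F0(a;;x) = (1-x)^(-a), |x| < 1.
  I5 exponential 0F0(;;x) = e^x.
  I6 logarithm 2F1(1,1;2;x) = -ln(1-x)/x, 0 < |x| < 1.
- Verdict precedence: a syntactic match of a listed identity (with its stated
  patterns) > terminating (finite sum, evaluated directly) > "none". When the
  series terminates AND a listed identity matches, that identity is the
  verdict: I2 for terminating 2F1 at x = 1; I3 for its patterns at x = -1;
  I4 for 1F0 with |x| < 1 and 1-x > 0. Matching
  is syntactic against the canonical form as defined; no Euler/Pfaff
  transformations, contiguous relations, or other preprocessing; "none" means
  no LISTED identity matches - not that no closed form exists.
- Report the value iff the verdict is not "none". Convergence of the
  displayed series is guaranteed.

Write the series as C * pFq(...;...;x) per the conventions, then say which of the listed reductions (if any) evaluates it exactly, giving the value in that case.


Reduced: x = -\frac{6}{5}, 2F1, upper = {-7, -2}, lower = {-\frac{6}{5}}, C = -\frac{1}{2}. Verdict: terminating. With -2 upstairs the series is a 3-term polynomial sum; evaluated term by term. Sum: -\frac{267}{2}.

Key step: x = -\frac{6}{5} and the ratio is unreduced: k + 2/3 divides both sides (C = -1/2, x = -6/5).
Consecutive-term ratio: r(k) = -\frac{6}{5} * (k-7) (k-2) / [(k-\frac{6}{5}) (k+1)] - rational; roots negated = parameters, x = -\frac{6}{5}, C = -\frac{1}{2}.


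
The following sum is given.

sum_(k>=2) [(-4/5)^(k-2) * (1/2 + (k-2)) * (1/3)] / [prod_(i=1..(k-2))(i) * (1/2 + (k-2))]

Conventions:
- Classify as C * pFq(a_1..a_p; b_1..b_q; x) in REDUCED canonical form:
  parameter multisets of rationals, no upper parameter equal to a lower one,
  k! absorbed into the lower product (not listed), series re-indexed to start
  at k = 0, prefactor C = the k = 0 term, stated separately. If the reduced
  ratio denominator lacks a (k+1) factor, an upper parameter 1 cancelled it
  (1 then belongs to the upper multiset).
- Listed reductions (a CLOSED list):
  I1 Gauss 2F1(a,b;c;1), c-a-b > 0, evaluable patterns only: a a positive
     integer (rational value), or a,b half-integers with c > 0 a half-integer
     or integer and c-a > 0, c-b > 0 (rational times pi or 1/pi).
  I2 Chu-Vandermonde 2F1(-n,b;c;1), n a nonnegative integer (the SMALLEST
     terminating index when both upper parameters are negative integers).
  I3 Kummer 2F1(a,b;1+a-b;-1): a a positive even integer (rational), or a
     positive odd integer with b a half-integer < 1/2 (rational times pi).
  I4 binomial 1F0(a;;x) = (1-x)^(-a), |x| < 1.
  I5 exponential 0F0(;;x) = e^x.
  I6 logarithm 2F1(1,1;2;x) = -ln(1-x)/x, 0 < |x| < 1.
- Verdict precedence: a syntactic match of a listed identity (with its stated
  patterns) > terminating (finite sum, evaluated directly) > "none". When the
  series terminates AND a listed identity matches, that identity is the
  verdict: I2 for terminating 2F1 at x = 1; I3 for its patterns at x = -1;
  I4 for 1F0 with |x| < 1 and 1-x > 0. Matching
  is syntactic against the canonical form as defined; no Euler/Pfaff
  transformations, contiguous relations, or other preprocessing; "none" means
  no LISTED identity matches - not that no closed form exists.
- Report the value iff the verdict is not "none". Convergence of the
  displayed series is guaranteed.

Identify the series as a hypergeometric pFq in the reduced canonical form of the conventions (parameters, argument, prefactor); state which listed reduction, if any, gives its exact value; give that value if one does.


Canonical form: C = 1/3 times 0F0 with upper {-}, lower {-}, x = -4/5. Verdict: the I5 exponential reduction fires (the 0F0 exponential series at x = -4/5). Its exact value is (1/3) * e^(-4/5).

Key observation: from the first term 1/3: the product of the first k integers (C = 1/3) is k!.
Term ratio: r(k) = (-4/5) * 1 / [(k+1)] - rational in k. x = (-4/5); t_0 = 1/3; negate the roots.


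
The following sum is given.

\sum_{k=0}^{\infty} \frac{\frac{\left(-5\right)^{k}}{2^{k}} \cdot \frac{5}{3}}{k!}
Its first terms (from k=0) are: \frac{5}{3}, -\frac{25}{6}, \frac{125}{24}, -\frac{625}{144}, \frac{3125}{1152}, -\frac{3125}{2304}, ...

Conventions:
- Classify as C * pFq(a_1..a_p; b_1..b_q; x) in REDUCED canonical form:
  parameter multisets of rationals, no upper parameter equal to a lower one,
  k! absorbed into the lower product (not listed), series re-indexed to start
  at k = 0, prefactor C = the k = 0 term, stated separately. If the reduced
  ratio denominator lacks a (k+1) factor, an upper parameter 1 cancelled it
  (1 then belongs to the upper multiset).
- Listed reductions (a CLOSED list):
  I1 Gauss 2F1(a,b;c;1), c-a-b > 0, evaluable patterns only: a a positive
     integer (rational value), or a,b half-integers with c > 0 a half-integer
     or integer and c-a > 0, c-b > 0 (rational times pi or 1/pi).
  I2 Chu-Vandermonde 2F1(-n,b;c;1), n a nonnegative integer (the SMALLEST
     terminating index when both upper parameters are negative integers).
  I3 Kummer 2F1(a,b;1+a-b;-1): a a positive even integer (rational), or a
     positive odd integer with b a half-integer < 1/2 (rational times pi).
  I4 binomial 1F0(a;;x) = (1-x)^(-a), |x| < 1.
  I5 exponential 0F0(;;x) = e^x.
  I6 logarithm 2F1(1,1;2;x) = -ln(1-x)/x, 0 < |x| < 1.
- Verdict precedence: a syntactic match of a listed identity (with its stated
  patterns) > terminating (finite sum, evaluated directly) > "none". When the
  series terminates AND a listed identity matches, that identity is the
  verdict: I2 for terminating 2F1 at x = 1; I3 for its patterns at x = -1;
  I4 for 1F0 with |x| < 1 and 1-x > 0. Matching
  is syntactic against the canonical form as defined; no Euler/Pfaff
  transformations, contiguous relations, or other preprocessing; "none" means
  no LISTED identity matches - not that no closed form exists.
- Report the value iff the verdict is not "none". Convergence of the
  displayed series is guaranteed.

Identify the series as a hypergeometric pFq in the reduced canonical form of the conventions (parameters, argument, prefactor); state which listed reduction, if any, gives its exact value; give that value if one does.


Prefactor \frac{5}{3}, argument -\frac{5}{2}: 0F0 with upper {-} over lower {-}. Verdict: the exponential series (I5) fires (the 0F0 exponential series at x = -\frac{5}{2}). Exact value: \frac{5}{3} \cdot e^{-\frac{5}{2}}.

Structural cue: with t_0 = \frac{5}{3}, the two geometric factors (prefactor 5/3) combine into one argument.
Step ratio: r(k) = -\frac{5}{2} * 1 / [(k+1)] - rational in k. x = -\frac{5}{2}; t_0 = \frac{5}{3}; negate the roots.


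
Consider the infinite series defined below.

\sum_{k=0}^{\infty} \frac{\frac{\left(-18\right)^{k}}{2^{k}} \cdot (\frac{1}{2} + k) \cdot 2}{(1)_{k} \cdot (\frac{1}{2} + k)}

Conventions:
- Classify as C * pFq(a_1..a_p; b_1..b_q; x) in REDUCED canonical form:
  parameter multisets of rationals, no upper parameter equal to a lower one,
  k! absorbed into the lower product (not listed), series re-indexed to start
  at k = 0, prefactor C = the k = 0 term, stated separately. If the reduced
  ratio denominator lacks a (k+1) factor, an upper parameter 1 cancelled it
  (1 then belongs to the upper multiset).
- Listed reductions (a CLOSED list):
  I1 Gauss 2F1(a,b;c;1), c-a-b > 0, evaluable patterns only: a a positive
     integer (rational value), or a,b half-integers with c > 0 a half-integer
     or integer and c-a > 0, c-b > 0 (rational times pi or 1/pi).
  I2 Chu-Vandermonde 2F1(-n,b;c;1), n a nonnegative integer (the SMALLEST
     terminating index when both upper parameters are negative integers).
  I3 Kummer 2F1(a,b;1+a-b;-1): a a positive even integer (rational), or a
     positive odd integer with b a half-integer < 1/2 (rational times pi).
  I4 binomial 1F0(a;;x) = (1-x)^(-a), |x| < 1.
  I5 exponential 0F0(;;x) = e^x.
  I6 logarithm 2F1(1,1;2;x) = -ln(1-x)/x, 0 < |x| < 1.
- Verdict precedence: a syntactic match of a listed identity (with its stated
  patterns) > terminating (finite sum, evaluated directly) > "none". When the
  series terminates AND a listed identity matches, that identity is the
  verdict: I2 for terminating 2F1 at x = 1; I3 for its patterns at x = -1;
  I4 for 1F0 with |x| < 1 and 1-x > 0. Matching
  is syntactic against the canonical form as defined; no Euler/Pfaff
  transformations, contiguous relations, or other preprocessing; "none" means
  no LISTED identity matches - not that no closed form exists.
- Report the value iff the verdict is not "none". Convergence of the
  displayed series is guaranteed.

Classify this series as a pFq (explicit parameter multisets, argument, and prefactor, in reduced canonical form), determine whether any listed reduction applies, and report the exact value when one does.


Key step: t_0 being 2, striking the common factor k + 1/2 reduces the term (prefactor 2).
Term ratio: r(k) = -9 * 1 / [(k+1)] - rational; roots negated = parameters, x = -9, C = 2.

Prefactor 2, argument -9: 0F0 with upper {-} over lower {-}. Verdict: exponential (I5) fires (the 0F0 exponential series at x = -9). Its exact value is 2 \cdot e^{-9}.


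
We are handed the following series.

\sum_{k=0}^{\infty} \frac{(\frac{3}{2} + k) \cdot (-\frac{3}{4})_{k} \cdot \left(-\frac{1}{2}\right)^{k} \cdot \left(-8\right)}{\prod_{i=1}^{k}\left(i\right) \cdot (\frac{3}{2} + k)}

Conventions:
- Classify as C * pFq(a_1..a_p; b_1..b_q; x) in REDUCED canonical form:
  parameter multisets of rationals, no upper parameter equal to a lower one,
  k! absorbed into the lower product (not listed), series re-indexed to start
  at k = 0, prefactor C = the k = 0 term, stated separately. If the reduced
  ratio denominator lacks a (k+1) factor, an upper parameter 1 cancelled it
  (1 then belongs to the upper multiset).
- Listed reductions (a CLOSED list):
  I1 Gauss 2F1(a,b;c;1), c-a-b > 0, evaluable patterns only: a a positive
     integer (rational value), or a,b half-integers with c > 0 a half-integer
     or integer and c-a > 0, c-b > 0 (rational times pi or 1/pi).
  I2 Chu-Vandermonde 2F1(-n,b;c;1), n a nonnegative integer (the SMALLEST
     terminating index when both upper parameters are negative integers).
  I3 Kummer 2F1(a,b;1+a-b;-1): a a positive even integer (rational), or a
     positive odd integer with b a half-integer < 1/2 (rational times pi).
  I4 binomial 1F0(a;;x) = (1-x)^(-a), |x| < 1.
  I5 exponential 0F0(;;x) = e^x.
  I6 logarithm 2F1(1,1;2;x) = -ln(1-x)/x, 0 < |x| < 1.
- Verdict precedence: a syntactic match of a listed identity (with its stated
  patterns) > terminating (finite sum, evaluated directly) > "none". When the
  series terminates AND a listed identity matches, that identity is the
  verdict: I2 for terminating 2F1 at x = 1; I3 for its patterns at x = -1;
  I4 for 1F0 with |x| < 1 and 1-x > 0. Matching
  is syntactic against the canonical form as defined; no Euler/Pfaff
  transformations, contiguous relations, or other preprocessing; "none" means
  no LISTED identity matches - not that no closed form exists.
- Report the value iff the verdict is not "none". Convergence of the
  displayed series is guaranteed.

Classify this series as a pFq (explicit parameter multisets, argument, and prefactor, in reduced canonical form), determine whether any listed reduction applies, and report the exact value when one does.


Reduced: x = -\frac{1}{2}, 1F0, upper = {-\frac{3}{4}}, lower = {-}, C = -8. Verdict: binomial (I4) fires (the 1F0 binomial series: exponent 3/4, x = -\frac{1}{2}). Its exact value is \left(-8\right) \cdot \left(\frac{3}{2}\right)^{\frac{3}{4}}.

First insight: from the first term -8: k + 3/2 divides numerator and denominator alike; C = -8 after cancelling.
Step ratio: r(k) = -\frac{1}{2} * (k-\frac{3}{4}) / [(k+1)] ; factor over Q: parameters, x = -\frac{1}{2}, and C = -8.


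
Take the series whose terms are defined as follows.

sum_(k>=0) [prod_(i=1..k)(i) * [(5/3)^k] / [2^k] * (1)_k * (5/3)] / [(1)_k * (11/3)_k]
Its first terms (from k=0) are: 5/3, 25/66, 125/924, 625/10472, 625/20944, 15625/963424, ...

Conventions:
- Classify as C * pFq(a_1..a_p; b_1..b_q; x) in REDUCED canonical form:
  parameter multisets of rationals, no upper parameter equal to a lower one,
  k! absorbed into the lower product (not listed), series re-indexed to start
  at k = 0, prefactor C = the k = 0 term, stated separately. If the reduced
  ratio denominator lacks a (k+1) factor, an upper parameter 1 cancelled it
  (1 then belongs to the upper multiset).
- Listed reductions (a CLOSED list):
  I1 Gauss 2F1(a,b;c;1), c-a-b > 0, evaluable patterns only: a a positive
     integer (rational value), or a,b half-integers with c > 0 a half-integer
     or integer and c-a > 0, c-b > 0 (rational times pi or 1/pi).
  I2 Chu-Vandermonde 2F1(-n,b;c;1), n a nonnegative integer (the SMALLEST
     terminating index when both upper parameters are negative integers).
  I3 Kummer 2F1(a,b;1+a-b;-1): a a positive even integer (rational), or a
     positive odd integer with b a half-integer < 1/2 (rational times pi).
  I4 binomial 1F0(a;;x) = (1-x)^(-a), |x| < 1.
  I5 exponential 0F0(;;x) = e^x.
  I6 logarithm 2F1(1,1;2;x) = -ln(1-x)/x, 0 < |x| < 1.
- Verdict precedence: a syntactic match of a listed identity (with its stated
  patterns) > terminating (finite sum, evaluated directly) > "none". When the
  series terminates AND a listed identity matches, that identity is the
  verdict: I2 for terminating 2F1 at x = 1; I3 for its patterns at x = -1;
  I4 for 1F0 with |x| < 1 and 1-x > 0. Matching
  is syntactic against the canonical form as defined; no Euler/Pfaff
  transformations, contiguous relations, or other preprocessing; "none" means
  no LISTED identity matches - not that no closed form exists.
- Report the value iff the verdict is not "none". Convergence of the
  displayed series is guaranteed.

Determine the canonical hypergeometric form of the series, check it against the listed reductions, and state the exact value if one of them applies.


Key observation: t_0 being 5/3, (1)_k (prefactor 5/3) is k! itself.
Consecutive-term ratio: r(k) = (5/6) * (k+1) (k+1) / [(k+11/3) (k+1)] - poly over poly, x = (5/6) from leading terms; C = 5/3 at k = 0.

Canonical form: C = 5/3 times 2F1 with upper {1, 1}, lower {11/3}, x = 5/6. Verdict: no listed reduction: x = 5/6 and upper {1, 1} fail every I1-I6 pattern.


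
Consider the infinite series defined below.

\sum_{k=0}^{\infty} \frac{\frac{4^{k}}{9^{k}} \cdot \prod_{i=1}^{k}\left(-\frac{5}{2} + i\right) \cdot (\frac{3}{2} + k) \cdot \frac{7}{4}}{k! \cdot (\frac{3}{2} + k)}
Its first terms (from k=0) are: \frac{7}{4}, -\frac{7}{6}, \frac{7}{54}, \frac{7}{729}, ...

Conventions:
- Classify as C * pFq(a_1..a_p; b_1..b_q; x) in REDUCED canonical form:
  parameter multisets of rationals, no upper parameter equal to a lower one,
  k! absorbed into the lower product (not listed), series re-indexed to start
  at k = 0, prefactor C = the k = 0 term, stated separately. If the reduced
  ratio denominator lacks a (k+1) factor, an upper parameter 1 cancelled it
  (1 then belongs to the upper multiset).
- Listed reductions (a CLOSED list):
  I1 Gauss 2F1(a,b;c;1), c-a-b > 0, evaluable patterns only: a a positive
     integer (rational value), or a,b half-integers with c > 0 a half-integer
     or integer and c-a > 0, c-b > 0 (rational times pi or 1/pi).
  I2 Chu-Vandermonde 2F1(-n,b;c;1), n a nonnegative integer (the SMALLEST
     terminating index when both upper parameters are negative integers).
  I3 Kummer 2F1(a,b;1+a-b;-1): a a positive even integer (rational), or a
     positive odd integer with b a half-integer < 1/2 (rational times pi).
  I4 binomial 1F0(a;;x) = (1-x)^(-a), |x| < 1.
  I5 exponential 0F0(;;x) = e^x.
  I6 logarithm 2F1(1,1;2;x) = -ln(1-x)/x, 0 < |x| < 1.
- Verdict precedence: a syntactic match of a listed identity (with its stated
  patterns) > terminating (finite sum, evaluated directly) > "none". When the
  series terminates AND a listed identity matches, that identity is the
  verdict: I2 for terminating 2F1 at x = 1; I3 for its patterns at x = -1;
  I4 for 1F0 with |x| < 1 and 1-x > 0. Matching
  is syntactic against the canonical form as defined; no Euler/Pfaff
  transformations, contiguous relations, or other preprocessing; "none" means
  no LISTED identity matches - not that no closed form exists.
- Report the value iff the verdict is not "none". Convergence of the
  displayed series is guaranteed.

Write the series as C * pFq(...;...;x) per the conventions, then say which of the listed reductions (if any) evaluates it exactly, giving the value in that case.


Prefactor \frac{7}{4}, argument \frac{4}{9}: 1F0 with upper {-\frac{3}{2}} over lower {-}. Verdict: the I4 binomial reduction matches (the 1F0 binomial series: exponent 3/2, x = \frac{4}{9}). Sum: \frac{7}{4} \cdot \left(\frac{5}{9}\right)^{\frac{3}{2}}.

Structural cue: with t_0 = \frac{7}{4}, the running product (C = 7/4) telescopes to a rising factorial.
Adjacent-term ratio: r(k) = \frac{4}{9} * (k-\frac{3}{2}) / [(k+1)] - rational in k, leading ratio \frac{4}{9}; with t_0 = \frac{7}{4}, classification follows.


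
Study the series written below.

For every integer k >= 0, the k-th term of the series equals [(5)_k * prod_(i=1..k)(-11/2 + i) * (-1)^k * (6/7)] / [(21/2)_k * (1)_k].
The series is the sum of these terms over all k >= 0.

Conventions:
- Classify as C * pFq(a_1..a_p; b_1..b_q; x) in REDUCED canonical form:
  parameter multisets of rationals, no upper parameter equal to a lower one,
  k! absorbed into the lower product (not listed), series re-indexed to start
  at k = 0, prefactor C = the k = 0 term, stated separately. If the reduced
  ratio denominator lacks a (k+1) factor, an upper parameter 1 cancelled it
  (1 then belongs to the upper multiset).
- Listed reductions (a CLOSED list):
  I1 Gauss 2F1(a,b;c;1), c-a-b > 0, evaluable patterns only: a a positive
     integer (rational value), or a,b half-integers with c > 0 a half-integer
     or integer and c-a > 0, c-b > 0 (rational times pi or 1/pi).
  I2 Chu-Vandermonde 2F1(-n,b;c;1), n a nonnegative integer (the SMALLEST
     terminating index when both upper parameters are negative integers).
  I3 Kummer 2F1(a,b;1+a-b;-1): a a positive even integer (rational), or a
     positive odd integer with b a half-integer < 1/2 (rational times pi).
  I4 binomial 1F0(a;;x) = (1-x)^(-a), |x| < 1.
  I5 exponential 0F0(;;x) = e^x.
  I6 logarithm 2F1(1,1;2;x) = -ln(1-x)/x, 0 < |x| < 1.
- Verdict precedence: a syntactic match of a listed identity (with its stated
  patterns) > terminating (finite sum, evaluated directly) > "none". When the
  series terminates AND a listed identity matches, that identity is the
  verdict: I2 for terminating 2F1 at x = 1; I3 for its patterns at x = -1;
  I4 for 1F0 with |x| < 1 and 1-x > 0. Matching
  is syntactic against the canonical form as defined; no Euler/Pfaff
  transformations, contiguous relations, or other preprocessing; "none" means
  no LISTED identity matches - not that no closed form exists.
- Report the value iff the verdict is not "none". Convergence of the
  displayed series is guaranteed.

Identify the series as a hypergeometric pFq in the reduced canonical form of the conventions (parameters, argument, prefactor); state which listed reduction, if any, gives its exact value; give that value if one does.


Classification (C = 6/7): 2F1 with upper {-9/2, 5}, lower {21/2}, argument x = -1. Verdict: Kummer's theorem (I3) fires (x = -1; c = 21/2 equals 1+a-b for upper {-9/2, 5}: listed pattern). Its exact value is (6235515/3670016) * pi.

The tell: t_0 = 6/7 here, and the running product (C = 6/7) telescopes to a rising factorial.
Step ratio: r(k) = (-1) * (k-9/2) (k+5) / [(k+21/2) (k+1)] - rational in k. x = (-1); t_0 = 6/7; negate the roots.


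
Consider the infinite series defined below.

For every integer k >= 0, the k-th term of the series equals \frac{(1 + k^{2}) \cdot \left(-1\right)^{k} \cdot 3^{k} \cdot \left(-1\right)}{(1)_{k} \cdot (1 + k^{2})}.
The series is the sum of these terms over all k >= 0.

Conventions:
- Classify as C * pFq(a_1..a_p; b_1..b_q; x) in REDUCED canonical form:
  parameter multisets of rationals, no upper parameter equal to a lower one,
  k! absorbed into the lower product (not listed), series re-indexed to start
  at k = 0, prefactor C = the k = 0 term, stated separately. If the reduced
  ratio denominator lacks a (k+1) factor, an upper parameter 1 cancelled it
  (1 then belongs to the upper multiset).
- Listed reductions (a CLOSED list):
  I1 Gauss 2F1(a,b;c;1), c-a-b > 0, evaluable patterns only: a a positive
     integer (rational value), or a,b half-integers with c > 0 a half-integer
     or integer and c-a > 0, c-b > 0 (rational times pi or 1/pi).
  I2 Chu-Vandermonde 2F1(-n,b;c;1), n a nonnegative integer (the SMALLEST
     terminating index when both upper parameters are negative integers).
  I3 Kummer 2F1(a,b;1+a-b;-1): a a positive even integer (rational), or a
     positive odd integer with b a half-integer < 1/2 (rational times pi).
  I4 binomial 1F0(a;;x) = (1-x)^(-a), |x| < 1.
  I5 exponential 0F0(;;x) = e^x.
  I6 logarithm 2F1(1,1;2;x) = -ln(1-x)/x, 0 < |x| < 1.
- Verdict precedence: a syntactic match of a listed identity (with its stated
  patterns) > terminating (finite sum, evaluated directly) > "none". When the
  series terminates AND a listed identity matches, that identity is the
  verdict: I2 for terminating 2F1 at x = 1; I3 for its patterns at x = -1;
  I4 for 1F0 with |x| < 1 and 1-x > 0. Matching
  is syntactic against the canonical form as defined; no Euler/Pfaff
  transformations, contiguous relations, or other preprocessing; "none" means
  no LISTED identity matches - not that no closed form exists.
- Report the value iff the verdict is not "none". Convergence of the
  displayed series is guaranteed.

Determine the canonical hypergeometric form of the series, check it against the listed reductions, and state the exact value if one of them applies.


Prefactor -1, argument -3: 0F0 with upper {-} over lower {-}. Verdict: exponential (I5) applies (the 0F0 exponential series at x = -3). Exact value: \left(-1\right) \cdot e^{-3}.

Structural cue: with t_0 = -1, the (-1)^k factor (prefactor -1) folds into the argument's sign.
Consecutive-term ratio: r(k) = -3 * 1 / [(k+1)] - rational in k. x = -3; t_0 = -1; negate the roots.


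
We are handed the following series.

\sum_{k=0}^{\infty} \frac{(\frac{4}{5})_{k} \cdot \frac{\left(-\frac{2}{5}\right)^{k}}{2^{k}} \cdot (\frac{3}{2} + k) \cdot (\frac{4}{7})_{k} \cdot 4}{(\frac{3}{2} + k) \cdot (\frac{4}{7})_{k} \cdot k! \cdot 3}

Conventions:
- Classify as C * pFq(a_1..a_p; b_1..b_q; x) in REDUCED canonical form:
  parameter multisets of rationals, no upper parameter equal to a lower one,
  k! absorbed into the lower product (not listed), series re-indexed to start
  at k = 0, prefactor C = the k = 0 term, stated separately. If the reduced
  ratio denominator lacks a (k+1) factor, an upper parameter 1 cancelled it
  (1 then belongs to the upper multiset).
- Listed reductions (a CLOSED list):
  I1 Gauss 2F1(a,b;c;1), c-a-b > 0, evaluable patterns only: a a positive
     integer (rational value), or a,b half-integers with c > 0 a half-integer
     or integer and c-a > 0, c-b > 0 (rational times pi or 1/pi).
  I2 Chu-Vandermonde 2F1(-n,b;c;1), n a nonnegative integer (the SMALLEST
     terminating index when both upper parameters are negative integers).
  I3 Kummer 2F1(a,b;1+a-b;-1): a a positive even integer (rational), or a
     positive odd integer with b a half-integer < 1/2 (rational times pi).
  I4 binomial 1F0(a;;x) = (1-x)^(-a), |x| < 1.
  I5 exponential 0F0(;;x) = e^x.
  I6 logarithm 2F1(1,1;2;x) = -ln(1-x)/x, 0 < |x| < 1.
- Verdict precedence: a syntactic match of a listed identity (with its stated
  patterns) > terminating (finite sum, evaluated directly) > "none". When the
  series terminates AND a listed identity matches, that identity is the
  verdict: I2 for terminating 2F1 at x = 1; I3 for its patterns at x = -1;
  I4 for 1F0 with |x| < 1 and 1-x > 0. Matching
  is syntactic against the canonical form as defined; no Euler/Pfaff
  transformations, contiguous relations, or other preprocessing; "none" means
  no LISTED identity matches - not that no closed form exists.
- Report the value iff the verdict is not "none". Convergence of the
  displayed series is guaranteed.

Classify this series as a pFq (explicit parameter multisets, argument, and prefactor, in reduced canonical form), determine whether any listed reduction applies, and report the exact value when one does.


The series (x = -\frac{1}{5}) is 1F0: upper {\frac{4}{5}}, lower {-}, prefactor \frac{4}{3}. Verdict: the binomial series (I4) applies (the 1F0 binomial series: exponent -4/5, x = -\frac{1}{5}). Exact value: \frac{4}{3} \cdot \left(\frac{6}{5}\right)^{-\frac{4}{5}}.

The tell: t_0 = \frac{4}{3} here, and the parameter 4/7 appears in both the upper and lower lists and cancels (alongside the other common factor).
Consecutive-term ratio: r(k) = -\frac{1}{5} * (k+\frac{4}{5}) / [(k+1)] - rational; roots negated = parameters, x = -\frac{1}{5}, C = \frac{4}{3}.


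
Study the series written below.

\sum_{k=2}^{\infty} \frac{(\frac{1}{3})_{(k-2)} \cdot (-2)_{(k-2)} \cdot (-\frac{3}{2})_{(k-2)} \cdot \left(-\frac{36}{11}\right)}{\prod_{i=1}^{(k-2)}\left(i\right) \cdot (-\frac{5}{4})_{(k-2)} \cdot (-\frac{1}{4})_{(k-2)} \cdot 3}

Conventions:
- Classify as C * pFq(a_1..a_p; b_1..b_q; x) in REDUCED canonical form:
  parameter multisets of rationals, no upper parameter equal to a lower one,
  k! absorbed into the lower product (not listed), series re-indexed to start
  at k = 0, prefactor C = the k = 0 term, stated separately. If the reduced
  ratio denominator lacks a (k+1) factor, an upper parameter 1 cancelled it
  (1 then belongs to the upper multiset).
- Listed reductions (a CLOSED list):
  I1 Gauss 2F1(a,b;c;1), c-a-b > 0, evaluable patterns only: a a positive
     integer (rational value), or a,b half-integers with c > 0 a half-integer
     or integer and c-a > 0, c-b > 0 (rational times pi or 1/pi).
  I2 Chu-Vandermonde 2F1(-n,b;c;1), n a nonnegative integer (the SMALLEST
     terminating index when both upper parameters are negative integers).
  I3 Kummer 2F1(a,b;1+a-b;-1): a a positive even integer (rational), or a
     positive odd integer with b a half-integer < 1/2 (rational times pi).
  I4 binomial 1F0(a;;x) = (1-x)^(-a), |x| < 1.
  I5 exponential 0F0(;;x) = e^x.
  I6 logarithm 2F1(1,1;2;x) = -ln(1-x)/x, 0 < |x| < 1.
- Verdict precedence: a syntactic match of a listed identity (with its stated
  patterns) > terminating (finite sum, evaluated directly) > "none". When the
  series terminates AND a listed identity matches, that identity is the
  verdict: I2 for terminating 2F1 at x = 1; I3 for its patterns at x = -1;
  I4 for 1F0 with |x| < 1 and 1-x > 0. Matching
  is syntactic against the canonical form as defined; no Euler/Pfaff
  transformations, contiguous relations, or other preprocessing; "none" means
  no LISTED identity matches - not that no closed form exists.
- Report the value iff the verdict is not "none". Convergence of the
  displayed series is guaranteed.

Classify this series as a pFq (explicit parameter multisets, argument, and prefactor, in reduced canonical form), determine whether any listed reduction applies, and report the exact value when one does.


At argument 1: a 3F2 with upper {-2, -\frac{3}{2}, \frac{1}{3}}, lower {-\frac{5}{4}, -\frac{1}{4}}, scaled by C = -\frac{12}{11}. Verdict: terminating - upper -2 stops the sum at k = 2; the 3 terms are added exactly. Its exact value is \frac{268}{165}.

First insight: t_0 = -\frac{12}{11} here, and the product of the first k integers (C = -12/11, x = 1) is k!.
Ratio: r(k) = 1 * (k-2) (k-\frac{3}{2}) (k+\frac{1}{3}) / [(k-\frac{5}{4}) (k-\frac{1}{4}) (k+1)] - rational in k. x = 1; t_0 = -\frac{12}{11}; negate the roots.


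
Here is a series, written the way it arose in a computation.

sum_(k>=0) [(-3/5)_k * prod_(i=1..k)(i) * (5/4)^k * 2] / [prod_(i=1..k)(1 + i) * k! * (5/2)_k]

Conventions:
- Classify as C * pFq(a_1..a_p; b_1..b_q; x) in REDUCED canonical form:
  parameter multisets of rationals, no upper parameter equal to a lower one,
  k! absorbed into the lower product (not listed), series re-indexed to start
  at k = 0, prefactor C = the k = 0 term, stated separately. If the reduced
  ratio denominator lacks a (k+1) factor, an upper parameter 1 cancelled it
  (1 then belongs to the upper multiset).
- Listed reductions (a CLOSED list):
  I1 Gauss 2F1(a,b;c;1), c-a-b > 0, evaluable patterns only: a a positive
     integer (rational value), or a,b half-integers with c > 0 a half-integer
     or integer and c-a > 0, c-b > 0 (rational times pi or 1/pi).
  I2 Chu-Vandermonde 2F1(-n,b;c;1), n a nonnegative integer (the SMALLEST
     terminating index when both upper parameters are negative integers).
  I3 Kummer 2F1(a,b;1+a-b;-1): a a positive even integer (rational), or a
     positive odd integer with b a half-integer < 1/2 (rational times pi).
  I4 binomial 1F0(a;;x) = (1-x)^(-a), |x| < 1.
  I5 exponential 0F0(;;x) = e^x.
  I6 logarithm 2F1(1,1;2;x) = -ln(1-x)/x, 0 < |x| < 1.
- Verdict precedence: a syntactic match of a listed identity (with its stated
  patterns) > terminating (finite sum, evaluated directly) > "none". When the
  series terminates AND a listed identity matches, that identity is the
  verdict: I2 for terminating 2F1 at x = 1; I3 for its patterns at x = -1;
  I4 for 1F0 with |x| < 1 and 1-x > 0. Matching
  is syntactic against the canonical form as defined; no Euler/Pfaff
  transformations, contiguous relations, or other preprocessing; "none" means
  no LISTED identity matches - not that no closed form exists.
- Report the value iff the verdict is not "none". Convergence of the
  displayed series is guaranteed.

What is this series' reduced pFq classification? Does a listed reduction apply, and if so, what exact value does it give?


The series (x = 5/4) is 2F2: upper {-3/5, 1}, lower {2, 5/2}, prefactor 2. Verdict: none here - no I1-I6 shape fits x = 5/4 with lower {2, 5/2}.

Key step: t_0 being 2, the lower running product (C = 2, x = 5/4) is a rising factorial.
Step ratio: r(k) = (5/4) * (k-3/5) (k+1) / [(k+2) (k+5/2) (k+1)] - poly over poly, x = (5/4) from leading terms; C = 2 at k = 0.


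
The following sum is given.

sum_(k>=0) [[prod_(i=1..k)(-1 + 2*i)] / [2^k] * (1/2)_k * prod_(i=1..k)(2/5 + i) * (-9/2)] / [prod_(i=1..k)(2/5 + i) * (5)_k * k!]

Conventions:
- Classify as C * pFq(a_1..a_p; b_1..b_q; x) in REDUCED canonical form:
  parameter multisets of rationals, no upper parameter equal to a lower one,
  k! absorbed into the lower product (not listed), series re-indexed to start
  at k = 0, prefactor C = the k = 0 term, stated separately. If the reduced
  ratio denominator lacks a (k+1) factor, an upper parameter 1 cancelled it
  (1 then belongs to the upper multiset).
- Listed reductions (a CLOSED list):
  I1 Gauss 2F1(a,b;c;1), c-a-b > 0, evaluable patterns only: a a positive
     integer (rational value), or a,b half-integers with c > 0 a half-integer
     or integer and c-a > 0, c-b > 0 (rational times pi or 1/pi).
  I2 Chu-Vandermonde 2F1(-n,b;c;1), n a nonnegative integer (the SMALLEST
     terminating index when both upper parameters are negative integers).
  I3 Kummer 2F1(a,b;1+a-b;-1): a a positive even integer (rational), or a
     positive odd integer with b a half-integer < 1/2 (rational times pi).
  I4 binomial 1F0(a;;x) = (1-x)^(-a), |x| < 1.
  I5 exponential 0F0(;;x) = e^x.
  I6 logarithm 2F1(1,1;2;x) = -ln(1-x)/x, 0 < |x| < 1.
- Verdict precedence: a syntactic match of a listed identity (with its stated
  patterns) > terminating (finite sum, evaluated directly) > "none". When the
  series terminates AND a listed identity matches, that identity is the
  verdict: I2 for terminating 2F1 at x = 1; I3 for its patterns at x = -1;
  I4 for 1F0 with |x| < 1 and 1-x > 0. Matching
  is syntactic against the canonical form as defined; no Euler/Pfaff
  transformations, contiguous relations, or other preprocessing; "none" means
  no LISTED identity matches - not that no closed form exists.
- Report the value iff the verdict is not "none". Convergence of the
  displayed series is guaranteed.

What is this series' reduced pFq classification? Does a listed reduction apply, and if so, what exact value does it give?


This is -9/2 * 2F1(1/2, 1/2; 5; 1) in reduced canonical form. Verdict: Gauss's theorem I1 (half-integer case) applies (x = 1; upper {1/2, 1/2} half-integers, c = 5 in the evaluable pattern). Value: (-18432/1225) / pi.

First insight: t_0 = -9/2 here, and the parameter 7/5 appears in both the upper and lower lists and cancels.
Step ratio: r(k) = 1 * (k+1/2) (k+1/2) / [(k+5) (k+1)] ; factor over Q: parameters, x = 1, and C = -9/2.


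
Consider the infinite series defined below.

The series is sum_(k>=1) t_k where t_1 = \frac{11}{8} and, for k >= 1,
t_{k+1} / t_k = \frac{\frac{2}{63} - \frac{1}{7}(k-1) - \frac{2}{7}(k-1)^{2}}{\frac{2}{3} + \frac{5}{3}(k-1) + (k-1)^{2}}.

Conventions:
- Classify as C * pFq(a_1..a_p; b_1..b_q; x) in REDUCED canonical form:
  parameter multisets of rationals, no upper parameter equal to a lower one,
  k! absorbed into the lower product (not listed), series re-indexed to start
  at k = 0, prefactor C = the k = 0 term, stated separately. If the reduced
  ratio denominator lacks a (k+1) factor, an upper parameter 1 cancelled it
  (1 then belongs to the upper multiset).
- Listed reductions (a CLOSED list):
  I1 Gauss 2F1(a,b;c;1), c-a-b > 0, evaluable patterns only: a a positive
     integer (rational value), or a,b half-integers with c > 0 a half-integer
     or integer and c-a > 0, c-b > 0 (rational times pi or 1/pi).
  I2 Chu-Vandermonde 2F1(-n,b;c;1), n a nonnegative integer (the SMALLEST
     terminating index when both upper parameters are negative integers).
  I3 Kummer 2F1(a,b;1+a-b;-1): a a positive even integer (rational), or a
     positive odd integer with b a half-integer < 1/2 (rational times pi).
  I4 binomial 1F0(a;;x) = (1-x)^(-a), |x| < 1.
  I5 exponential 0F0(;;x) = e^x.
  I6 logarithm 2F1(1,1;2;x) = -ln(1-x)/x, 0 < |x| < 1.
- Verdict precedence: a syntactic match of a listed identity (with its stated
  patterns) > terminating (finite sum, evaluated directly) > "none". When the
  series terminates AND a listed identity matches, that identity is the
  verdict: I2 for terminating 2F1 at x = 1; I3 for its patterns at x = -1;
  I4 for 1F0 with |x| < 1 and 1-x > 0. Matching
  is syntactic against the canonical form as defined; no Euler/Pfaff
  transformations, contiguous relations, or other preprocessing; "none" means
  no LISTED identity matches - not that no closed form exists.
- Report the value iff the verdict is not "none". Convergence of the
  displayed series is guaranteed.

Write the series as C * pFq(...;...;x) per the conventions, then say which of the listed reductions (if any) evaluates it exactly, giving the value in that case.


Classification (C = \frac{11}{8}): 1F0 with upper {-\frac{1}{6}}, lower {-}, argument x = -\frac{2}{7}. Verdict at x = -\frac{2}{7}: the binomial series (I4) matches (the 1F0 binomial series: exponent 1/6, x = -\frac{2}{7}). Exact value: \frac{11}{8} \cdot \left(\frac{9}{7}\right)^{\frac{1}{6}}.

Key step: t_0 being \frac{11}{8}, the ratio is unreduced: k + 2/3 divides both sides (C = 11/8, x = -2/7).
Step ratio: r(k) = -\frac{2}{7} * (k-\frac{1}{6}) / [(k+1)] - rational; roots negated = parameters, x = -\frac{2}{7}, C = \frac{11}{8}.
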